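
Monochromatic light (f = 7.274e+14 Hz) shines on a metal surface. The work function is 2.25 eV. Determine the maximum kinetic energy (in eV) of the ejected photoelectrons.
0.7583 eV

Using Einstein's photoelectric equation: KE_max = hf - φ

First, calculate the photon energy:
E_photon = hf = (6.626×10⁻³⁴ J·s)(7.274e+14 Hz)
E_photon = 3.0083 eV

Then, the maximum kinetic energy:
KE_max = E_photon - φ = 3.0083 eV - 2.25 eV = 0.7583 eV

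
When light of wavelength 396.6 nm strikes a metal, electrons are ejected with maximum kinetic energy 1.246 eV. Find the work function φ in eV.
1.88 eV

From Einstein's photoelectric equation: KE_max = hf - φ = hc/λ - φ

Rearranging for φ:
φ = hc/λ - KE_max

Calculate photon energy:
E_photon = hc/λ = 3.1262 eV

Therefore:
φ = 3.1262 - 1.246 = 1.88 eV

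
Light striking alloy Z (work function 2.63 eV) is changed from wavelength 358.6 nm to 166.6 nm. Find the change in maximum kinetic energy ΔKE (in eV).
3.9846 eV

Using Einstein's equation: KE_max = hc/λ - φ

For λ₁ = 358.6 nm:
KE₁ = hc/λ₁ - φ = 3.4575 - 2.63 = 0.8275 eV

For λ₂ = 166.6 nm:
KE₂ = hc/λ₂ - φ = 7.4420 - 2.63 = 4.8120 eV

Change in KE:
ΔKE = KE₂ - KE₁ = 4.8120 - 0.8275 = 3.9846 eV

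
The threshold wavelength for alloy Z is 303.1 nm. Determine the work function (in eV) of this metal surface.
4.09 eV

At the threshold wavelength, photon energy equals work function:
φ = hc/λ₀

Calculating:
φ = (6.626×10⁻³⁴ J·s)(3×10⁸ m/s) / (303.1×10⁻⁹ m)
φ = 4.09 eV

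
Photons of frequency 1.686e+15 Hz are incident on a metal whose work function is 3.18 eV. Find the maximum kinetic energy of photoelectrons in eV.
3.7927 eV

Using Einstein's photoelectric equation: KE_max = hf - φ

First, calculate the photon energy:
E_photon = hf = (6.626×10⁻³⁴ J·s)(1.686e+15 Hz)
E_photon = 6.9727 eV

Then, the maximum kinetic energy:
KE_max = E_photon - φ = 6.9727 eV - 3.18 eV = 3.7927 eV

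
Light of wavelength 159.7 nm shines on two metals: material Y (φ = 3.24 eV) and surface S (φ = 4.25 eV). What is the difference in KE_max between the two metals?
1.0100 eV

Using KE_max = hc/λ - φ for each metal:

Photon energy: E = hc/λ = 7.7636 eV

For material Y (φ₁ = 3.24 eV):
KE₁ = E - φ₁ = 7.7636 - 3.24 = 4.5236 eV

For surface S (φ₂ = 4.25 eV):
KE₂ = E - φ₂ = 7.7636 - 4.25 = 3.5136 eV

Difference:
ΔKE = KE₁ - KE₂ = 4.5236 - 3.5136 = 1.0100 eV

Note: The difference equals the difference in work functions: 4.25 - 3.24 = 1.01 eV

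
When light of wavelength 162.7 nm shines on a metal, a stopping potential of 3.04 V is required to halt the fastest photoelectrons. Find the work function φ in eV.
4.58 eV

The stopping potential gives the maximum kinetic energy: KE_max = eV_s = 3.04 eV

From Einstein's photoelectric equation: KE_max = hc/λ - φ
Rearranging: φ = hc/λ - KE_max

Calculate photon energy:
E_photon = hc/λ = (6.626×10⁻³⁴ J·s)(3×10⁸ m/s) / (162.7×10⁻⁹ m) = 7.6204 eV

Therefore:
φ = 7.6204 - 3.04 = 4.58 eV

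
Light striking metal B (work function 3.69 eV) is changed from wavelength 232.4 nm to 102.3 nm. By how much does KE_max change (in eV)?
6.7847 eV

Using Einstein's equation: KE_max = hc/λ - φ

For λ₁ = 232.4 nm:
KE₁ = hc/λ₁ - φ = 5.3349 - 3.69 = 1.6449 eV

For λ₂ = 102.3 nm:
KE₂ = hc/λ₂ - φ = 12.1197 - 3.69 = 8.4297 eV

Change in KE:
ΔKE = KE₂ - KE₁ = 8.4297 - 1.6449 = 6.7847 eV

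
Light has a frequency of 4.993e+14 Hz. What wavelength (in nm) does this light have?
600.43 nm

Using the wave equation: c = fλ

Solving for wavelength:
λ = c/f = (3×10⁸ m/s) / (4.993e+14 Hz)
λ = 600.43 nm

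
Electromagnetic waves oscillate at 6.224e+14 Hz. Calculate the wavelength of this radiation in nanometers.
481.67 nm

Using the wave equation: c = fλ

Solving for wavelength:
λ = c/f = (3×10⁸ m/s) / (6.224e+14 Hz)
λ = 481.67 nm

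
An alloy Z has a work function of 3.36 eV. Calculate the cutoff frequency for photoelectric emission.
8.1244e+14 Hz

The threshold frequency is when the photon energy equals the work function:
hf₀ = φ

Solving for f₀:
f₀ = φ/h = (3.36 eV × 1.602×10⁻¹⁹ J/eV) / (6.626×10⁻³⁴ J·s)
f₀ = 8.1244e+14 Hz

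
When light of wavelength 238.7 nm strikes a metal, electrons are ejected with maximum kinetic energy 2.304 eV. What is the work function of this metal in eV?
2.89 eV

From Einstein's photoelectric equation: KE_max = hf - φ = hc/λ - φ

Rearranging for φ:
φ = hc/λ - KE_max

Calculate photon energy:
E_photon = hc/λ = 5.1941 eV

Therefore:
φ = 5.1941 - 2.304 = 2.89 eV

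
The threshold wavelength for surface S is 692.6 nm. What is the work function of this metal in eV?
1.79 eV

At the threshold wavelength, photon energy equals work function:
φ = hc/λ₀

Calculating:
φ = (6.626×10⁻³⁴ J·s)(3×10⁸ m/s) / (692.6×10⁻⁹ m)
φ = 1.79 eV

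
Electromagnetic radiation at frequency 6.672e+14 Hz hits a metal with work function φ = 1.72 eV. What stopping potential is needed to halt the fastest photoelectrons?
1.0393 V

The stopping potential V_s satisfies: eV_s = KE_max

First, find KE_max using Einstein's equation:
E_photon = hf = (6.626×10⁻³⁴ J·s)(6.672e+14 Hz) = 2.7593 eV
KE_max = E_photon - φ = 2.7593 - 1.72 = 1.0393 eV

Since eV_s = KE_max:
V_s = KE_max/e = 1.0393 V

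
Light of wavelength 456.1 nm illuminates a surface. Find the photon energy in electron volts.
2.7184 eV

Using E = hf = hc/λ:

E = hc/λ = (6.626×10⁻³⁴ J·s)(3×10⁸ m/s) / (456.1×10⁻⁹ m)
E = 2.7184 eV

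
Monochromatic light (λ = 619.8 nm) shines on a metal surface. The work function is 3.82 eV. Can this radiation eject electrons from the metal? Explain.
No

For photoemission, the photon energy must exceed the work function.

Photon energy: E = hc/λ = 2.0004 eV
Work function: φ = 3.82 eV

Since E_photon (2.0004 eV) < φ (3.82 eV), photoemission will NOT occur.
The threshold wavelength is λ₀ = hc/φ = 324.6 nm.
Since 619.8 nm > 324.6 nm, the photons lack sufficient energy.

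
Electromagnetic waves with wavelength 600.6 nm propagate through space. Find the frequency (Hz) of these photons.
4.9915e+14 Hz

Using the wave equation: c = fλ

Solving for frequency:
f = c/λ = (3×10⁸ m/s) / (600.6×10⁻⁹ m)
f = 4.9915e+14 Hz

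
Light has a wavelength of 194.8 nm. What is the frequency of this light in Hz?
1.5390e+15 Hz

Using the wave equation: c = fλ

Solving for frequency:
f = c/λ = (3×10⁸ m/s) / (194.8×10⁻⁹ m)
f = 1.5390e+15 Hz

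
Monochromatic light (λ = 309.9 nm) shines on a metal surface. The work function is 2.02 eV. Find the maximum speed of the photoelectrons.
8.3473e+05 m/s

First, find the maximum kinetic energy:
E_photon = hc/λ = 4.0008 eV
KE_max = E_photon - φ = 4.0008 - 2.02 = 1.9808 eV

Convert to Joules: KE_max = 1.9808 × 1.602×10⁻¹⁹ J = 3.1736e-19 J

Then use KE = ½mv² to find velocity:
v = √(2·KE/m) = √(2 × 3.1736e-19 J / 9.109e-31 kg)
v = 8.3473e+05 m/s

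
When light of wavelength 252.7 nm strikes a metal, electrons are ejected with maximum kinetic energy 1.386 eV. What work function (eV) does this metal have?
3.52 eV

From Einstein's photoelectric equation: KE_max = hf - φ = hc/λ - φ

Rearranging for φ:
φ = hc/λ - KE_max

Calculate photon energy:
E_photon = hc/λ = 4.9064 eV

Therefore:
φ = 4.9064 - 1.386 = 3.52 eV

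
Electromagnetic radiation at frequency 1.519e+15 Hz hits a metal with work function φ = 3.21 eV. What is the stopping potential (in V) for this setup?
3.0721 V

The stopping potential V_s satisfies: eV_s = KE_max

First, find KE_max using Einstein's equation:
E_photon = hf = (6.626×10⁻³⁴ J·s)(1.519e+15 Hz) = 6.2821 eV
KE_max = E_photon - φ = 6.2821 - 3.21 = 3.0721 eV

Since eV_s = KE_max:
V_s = KE_max/e = 3.0721 V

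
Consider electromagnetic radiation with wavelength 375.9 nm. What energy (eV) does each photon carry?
3.2983 eV

Using E = hf = hc/λ:

E = hc/λ = (6.626×10⁻³⁴ J·s)(3×10⁸ m/s) / (375.9×10⁻⁹ m)
E = 3.2983 eV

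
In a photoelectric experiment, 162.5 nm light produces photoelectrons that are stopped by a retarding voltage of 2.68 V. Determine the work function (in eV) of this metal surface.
4.95 eV

The stopping potential gives the maximum kinetic energy: KE_max = eV_s = 2.68 eV

From Einstein's photoelectric equation: KE_max = hc/λ - φ
Rearranging: φ = hc/λ - KE_max

Calculate photon energy:
E_photon = hc/λ = (6.626×10⁻³⁴ J·s)(3×10⁸ m/s) / (162.5×10⁻⁹ m) = 7.6298 eV

Therefore:
φ = 7.6298 - 2.68 = 4.95 eV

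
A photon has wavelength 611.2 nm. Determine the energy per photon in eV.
2.0285 eV

Using E = hf = hc/λ:

E = hc/λ = (6.626×10⁻³⁴ J·s)(3×10⁸ m/s) / (611.2×10⁻⁹ m)
E = 2.0285 eV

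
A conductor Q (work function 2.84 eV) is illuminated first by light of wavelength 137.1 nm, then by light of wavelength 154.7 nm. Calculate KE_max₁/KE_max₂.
1.1988

Using Einstein's equation: KE_max = hc/λ - φ

For λ₁ = 137.1 nm:
E₁ = hc/λ₁ = 9.0433 eV
KE₁ = E₁ - φ = 9.0433 - 2.84 = 6.2033 eV

For λ₂ = 154.7 nm:
E₂ = hc/λ₂ = 8.0145 eV
KE₂ = E₂ - φ = 8.0145 - 2.84 = 5.1745 eV

Ratio: KE₁/KE₂ = 6.2033/5.1745 = 1.1988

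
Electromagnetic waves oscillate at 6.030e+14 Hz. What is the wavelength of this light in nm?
497.17 nm

Using the wave equation: c = fλ

Solving for wavelength:
λ = c/f = (3×10⁸ m/s) / (6.030e+14 Hz)
λ = 497.17 nm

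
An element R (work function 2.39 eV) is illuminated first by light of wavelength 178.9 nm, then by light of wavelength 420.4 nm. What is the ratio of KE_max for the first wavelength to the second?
8.1194

Using Einstein's equation: KE_max = hc/λ - φ

For λ₁ = 178.9 nm:
E₁ = hc/λ₁ = 6.9304 eV
KE₁ = E₁ - φ = 6.9304 - 2.39 = 4.5404 eV

For λ₂ = 420.4 nm:
E₂ = hc/λ₂ = 2.9492 eV
KE₂ = E₂ - φ = 2.9492 - 2.39 = 0.5592 eV

Ratio: KE₁/KE₂ = 4.5404/0.5592 = 8.1194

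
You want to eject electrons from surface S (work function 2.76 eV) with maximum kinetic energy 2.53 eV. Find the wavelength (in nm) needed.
234.37 nm

From Einstein's equation: KE_max = hc/λ - φ

Rearranging for λ:
hc/λ = KE_max + φ
λ = hc/(KE_max + φ)

Required photon energy:
E_photon = KE_max + φ = 2.53 + 2.76 = 5.29 eV

Required wavelength:
λ = hc/E_photon = (6.626×10⁻³⁴)(3×10⁸) / (5.29 × 1.602×10⁻¹⁹)
λ = 234.37 nm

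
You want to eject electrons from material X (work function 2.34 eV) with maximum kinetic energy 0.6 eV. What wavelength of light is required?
421.71 nm

From Einstein's equation: KE_max = hc/λ - φ

Rearranging for λ:
hc/λ = KE_max + φ
λ = hc/(KE_max + φ)

Required photon energy:
E_photon = KE_max + φ = 0.6 + 2.34 = 2.94 eV

Required wavelength:
λ = hc/E_photon = (6.626×10⁻³⁴)(3×10⁸) / (2.94 × 1.602×10⁻¹⁹)
λ = 421.71 nm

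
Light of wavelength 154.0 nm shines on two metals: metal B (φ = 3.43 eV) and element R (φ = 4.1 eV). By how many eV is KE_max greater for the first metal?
0.6700 eV

Using KE_max = hc/λ - φ for each metal:

Photon energy: E = hc/λ = 8.0509 eV

For metal B (φ₁ = 3.43 eV):
KE₁ = E - φ₁ = 8.0509 - 3.43 = 4.6209 eV

For element R (φ₂ = 4.1 eV):
KE₂ = E - φ₂ = 8.0509 - 4.1 = 3.9509 eV

Difference:
ΔKE = KE₁ - KE₂ = 4.6209 - 3.9509 = 0.6700 eV

Note: The difference equals the difference in work functions: 4.1 - 3.43 = 0.67 eV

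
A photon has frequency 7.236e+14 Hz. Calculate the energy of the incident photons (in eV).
2.9926 eV

Using E = hf:

E = hf = (6.626×10⁻³⁴ J·s)(7.236e+14 Hz)
E = 2.9926 eV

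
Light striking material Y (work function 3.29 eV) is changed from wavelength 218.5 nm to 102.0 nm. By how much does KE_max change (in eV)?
6.4810 eV

Using Einstein's equation: KE_max = hc/λ - φ

For λ₁ = 218.5 nm:
KE₁ = hc/λ₁ - φ = 5.6743 - 3.29 = 2.3843 eV

For λ₂ = 102.0 nm:
KE₂ = hc/λ₂ - φ = 12.1553 - 3.29 = 8.8653 eV

Change in KE:
ΔKE = KE₂ - KE₁ = 8.8653 - 2.3843 = 6.4810 eV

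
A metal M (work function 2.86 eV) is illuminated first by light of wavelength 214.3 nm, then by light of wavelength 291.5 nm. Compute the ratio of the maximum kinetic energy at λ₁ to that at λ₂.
2.0997

Using Einstein's equation: KE_max = hc/λ - φ

For λ₁ = 214.3 nm:
E₁ = hc/λ₁ = 5.7855 eV
KE₁ = E₁ - φ = 5.7855 - 2.86 = 2.9255 eV

For λ₂ = 291.5 nm:
E₂ = hc/λ₂ = 4.2533 eV
KE₂ = E₂ - φ = 4.2533 - 2.86 = 1.3933 eV

Ratio: KE₁/KE₂ = 2.9255/1.3933 = 2.0997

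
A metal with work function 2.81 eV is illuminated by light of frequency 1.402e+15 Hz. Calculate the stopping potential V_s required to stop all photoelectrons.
2.9882 V

The stopping potential V_s satisfies: eV_s = KE_max

First, find KE_max using Einstein's equation:
E_photon = hf = (6.626×10⁻³⁴ J·s)(1.402e+15 Hz) = 5.7982 eV
KE_max = E_photon - φ = 5.7982 - 2.81 = 2.9882 eV

Since eV_s = KE_max:
V_s = KE_max/e = 2.9882 V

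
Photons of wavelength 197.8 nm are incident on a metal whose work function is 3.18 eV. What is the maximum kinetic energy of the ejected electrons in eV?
3.0882 eV

Using Einstein's photoelectric equation: KE_max = hf - φ = hc/λ - φ

First, calculate the photon energy:
E_photon = hc/λ = (6.626×10⁻³⁴ J·s)(3×10⁸ m/s) / (197.8×10⁻⁹ m)
E_photon = 6.2682 eV

Then, the maximum kinetic energy:
KE_max = E_photon - φ = 6.2682 eV - 3.18 eV = 3.0882 eV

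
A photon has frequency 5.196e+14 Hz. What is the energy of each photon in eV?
2.1489 eV

Using E = hf:

E = hf = (6.626×10⁻³⁴ J·s)(5.196e+14 Hz)
E = 2.1489 eV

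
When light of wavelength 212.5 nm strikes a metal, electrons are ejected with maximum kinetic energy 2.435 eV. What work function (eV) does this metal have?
3.40 eV

From Einstein's photoelectric equation: KE_max = hf - φ = hc/λ - φ

Rearranging for φ:
φ = hc/λ - KE_max

Calculate photon energy:
E_photon = hc/λ = 5.8346 eV

Therefore:
φ = 5.8346 - 2.435 = 3.40 eV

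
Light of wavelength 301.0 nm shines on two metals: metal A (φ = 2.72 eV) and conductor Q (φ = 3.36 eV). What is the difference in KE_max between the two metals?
0.6400 eV

Using KE_max = hc/λ - φ for each metal:

Photon energy: E = hc/λ = 4.1191 eV

For metal A (φ₁ = 2.72 eV):
KE₁ = E - φ₁ = 4.1191 - 2.72 = 1.3991 eV

For conductor Q (φ₂ = 3.36 eV):
KE₂ = E - φ₂ = 4.1191 - 3.36 = 0.7591 eV

Difference:
ΔKE = KE₁ - KE₂ = 1.3991 - 0.7591 = 0.6400 eV

Note: The difference equals the difference in work functions: 3.36 - 2.72 = 0.64 eV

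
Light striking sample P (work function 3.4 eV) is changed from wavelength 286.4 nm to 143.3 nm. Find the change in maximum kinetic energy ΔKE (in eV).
4.3230 eV

Using Einstein's equation: KE_max = hc/λ - φ

For λ₁ = 286.4 nm:
KE₁ = hc/λ₁ - φ = 4.3291 - 3.4 = 0.9291 eV

For λ₂ = 143.3 nm:
KE₂ = hc/λ₂ - φ = 8.6521 - 3.4 = 5.2521 eV

Change in KE:
ΔKE = KE₂ - KE₁ = 5.2521 - 0.9291 = 4.3230 eV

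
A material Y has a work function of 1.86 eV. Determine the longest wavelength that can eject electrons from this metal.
666.58 nm

The threshold wavelength is when the photon energy equals the work function:
hc/λ₀ = φ

Solving for λ₀:
λ₀ = hc/φ = (6.626×10⁻³⁴ J·s)(3×10⁸ m/s) / (1.86 eV × 1.602×10⁻¹⁹ J/eV)
λ₀ = 666.58 nm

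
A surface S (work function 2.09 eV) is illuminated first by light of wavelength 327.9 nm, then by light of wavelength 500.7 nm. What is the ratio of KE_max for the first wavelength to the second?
4.3788

Using Einstein's equation: KE_max = hc/λ - φ

For λ₁ = 327.9 nm:
E₁ = hc/λ₁ = 3.7812 eV
KE₁ = E₁ - φ = 3.7812 - 2.09 = 1.6912 eV

For λ₂ = 500.7 nm:
E₂ = hc/λ₂ = 2.4762 eV
KE₂ = E₂ - φ = 2.4762 - 2.09 = 0.3862 eV

Ratio: KE₁/KE₂ = 1.6912/0.3862 = 4.3788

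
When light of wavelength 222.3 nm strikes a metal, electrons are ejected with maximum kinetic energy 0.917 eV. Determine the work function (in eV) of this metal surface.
4.66 eV

From Einstein's photoelectric equation: KE_max = hf - φ = hc/λ - φ

Rearranging for φ:
φ = hc/λ - KE_max

Calculate photon energy:
E_photon = hc/λ = 5.5773 eV

Therefore:
φ = 5.5773 - 0.917 = 4.66 eV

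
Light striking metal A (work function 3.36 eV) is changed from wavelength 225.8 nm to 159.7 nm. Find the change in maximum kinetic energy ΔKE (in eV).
2.2727 eV

Using Einstein's equation: KE_max = hc/λ - φ

For λ₁ = 225.8 nm:
KE₁ = hc/λ₁ - φ = 5.4909 - 3.36 = 2.1309 eV

For λ₂ = 159.7 nm:
KE₂ = hc/λ₂ - φ = 7.7636 - 3.36 = 4.4036 eV

Change in KE:
ΔKE = KE₂ - KE₁ = 4.4036 - 2.1309 = 2.2727 eV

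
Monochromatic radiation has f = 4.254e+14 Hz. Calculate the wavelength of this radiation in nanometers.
704.73 nm

Using the wave equation: c = fλ

Solving for wavelength:
λ = c/f = (3×10⁸ m/s) / (4.254e+14 Hz)
λ = 704.73 nm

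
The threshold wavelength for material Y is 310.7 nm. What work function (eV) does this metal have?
3.99 eV

At the threshold wavelength, photon energy equals work function:
φ = hc/λ₀

Calculating:
φ = (6.626×10⁻³⁴ J·s)(3×10⁸ m/s) / (310.7×10⁻⁹ m)
φ = 3.99 eV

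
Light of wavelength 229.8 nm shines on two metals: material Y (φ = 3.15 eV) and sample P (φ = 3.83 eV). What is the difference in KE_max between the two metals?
0.6800 eV

Using KE_max = hc/λ - φ for each metal:

Photon energy: E = hc/λ = 5.3953 eV

For material Y (φ₁ = 3.15 eV):
KE₁ = E - φ₁ = 5.3953 - 3.15 = 2.2453 eV

For sample P (φ₂ = 3.83 eV):
KE₂ = E - φ₂ = 5.3953 - 3.83 = 1.5653 eV

Difference:
ΔKE = KE₁ - KE₂ = 2.2453 - 1.5653 = 0.6800 eV

Note: The difference equals the difference in work functions: 3.83 - 3.15 = 0.68 eV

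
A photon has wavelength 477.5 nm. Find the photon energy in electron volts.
2.5965 eV

Using E = hf = hc/λ:

E = hc/λ = (6.626×10⁻³⁴ J·s)(3×10⁸ m/s) / (477.5×10⁻⁹ m)
E = 2.5965 eV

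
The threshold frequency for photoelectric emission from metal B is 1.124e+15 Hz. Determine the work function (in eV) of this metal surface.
4.65 eV

At the threshold frequency, photon energy equals work function:
φ = hf₀

Calculating:
φ = (6.626×10⁻³⁴ J·s)(1.124e+15 Hz)
φ = 4.65 eV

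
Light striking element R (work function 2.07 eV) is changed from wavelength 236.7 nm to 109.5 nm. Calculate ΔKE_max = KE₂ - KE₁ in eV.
6.0847 eV

Using Einstein's equation: KE_max = hc/λ - φ

For λ₁ = 236.7 nm:
KE₁ = hc/λ₁ - φ = 5.2380 - 2.07 = 3.1680 eV

For λ₂ = 109.5 nm:
KE₂ = hc/λ₂ - φ = 11.3228 - 2.07 = 9.2528 eV

Change in KE:
ΔKE = KE₂ - KE₁ = 9.2528 - 3.1680 = 6.0847 eV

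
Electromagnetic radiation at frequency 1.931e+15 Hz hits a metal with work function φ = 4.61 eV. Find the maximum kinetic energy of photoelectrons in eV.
3.3760 eV

Using Einstein's photoelectric equation: KE_max = hf - φ

First, calculate the photon energy:
E_photon = hf = (6.626×10⁻³⁴ J·s)(1.931e+15 Hz)
E_photon = 7.9860 eV

Then, the maximum kinetic energy:
KE_max = E_photon - φ = 7.9860 eV - 4.61 eV = 3.3760 eV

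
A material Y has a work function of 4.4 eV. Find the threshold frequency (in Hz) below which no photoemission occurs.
1.0639e+15 Hz

The threshold frequency is when the photon energy equals the work function:
hf₀ = φ

Solving for f₀:
f₀ = φ/h = (4.4 eV × 1.602×10⁻¹⁹ J/eV) / (6.626×10⁻³⁴ J·s)
f₀ = 1.0639e+15 Hz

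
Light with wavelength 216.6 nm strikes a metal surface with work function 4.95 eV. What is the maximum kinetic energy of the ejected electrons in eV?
0.7741 eV

Using Einstein's photoelectric equation: KE_max = hf - φ = hc/λ - φ

First, calculate the photon energy:
E_photon = hc/λ = (6.626×10⁻³⁴ J·s)(3×10⁸ m/s) / (216.6×10⁻⁹ m)
E_photon = 5.7241 eV

Then, the maximum kinetic energy:
KE_max = E_photon - φ = 5.7241 eV - 4.95 eV = 0.7741 eV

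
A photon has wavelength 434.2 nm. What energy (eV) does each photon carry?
2.8555 eV

Using E = hf = hc/λ:

E = hc/λ = (6.626×10⁻³⁴ J·s)(3×10⁸ m/s) / (434.2×10⁻⁹ m)
E = 2.8555 eV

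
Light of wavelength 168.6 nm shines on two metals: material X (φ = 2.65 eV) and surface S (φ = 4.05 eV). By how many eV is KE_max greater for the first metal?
1.4000 eV

Using KE_max = hc/λ - φ for each metal:

Photon energy: E = hc/λ = 7.3537 eV

For material X (φ₁ = 2.65 eV):
KE₁ = E - φ₁ = 7.3537 - 2.65 = 4.7037 eV

For surface S (φ₂ = 4.05 eV):
KE₂ = E - φ₂ = 7.3537 - 4.05 = 3.3037 eV

Difference:
ΔKE = KE₁ - KE₂ = 4.7037 - 3.3037 = 1.4000 eV

Note: The difference equals the difference in work functions: 4.05 - 2.65 = 1.40 eV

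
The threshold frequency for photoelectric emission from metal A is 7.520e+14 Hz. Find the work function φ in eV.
3.11 eV

At the threshold frequency, photon energy equals work function:
φ = hf₀

Calculating:
φ = (6.626×10⁻³⁴ J·s)(7.520e+14 Hz)
φ = 3.11 eV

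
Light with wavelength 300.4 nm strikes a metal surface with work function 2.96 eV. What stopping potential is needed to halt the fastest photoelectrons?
1.1673 V

The stopping potential V_s satisfies: eV_s = KE_max

First, find KE_max using Einstein's equation:
E_photon = hc/λ = 4.1273 eV
KE_max = E_photon - φ = 4.1273 - 2.96 = 1.1673 eV

Since eV_s = KE_max:
V_s = KE_max/e = 1.1673 V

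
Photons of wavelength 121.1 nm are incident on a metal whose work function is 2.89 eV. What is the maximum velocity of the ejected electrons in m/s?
1.6077e+06 m/s

First, find the maximum kinetic energy:
E_photon = hc/λ = 10.2382 eV
KE_max = E_photon - φ = 10.2382 - 2.89 = 7.3482 eV

Convert to Joules: KE_max = 7.3482 × 1.602×10⁻¹⁹ J = 1.1773e-18 J

Then use KE = ½mv² to find velocity:
v = √(2·KE/m) = √(2 × 1.1773e-18 J / 9.109e-31 kg)
v = 1.6077e+06 m/s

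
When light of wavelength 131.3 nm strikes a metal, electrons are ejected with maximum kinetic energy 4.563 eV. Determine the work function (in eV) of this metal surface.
4.88 eV

From Einstein's photoelectric equation: KE_max = hf - φ = hc/λ - φ

Rearranging for φ:
φ = hc/λ - KE_max

Calculate photon energy:
E_photon = hc/λ = 9.4428 eV

Therefore:
φ = 9.4428 - 4.563 = 4.88 eV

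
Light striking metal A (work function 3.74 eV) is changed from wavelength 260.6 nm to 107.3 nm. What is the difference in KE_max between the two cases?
6.7973 eV

Using Einstein's equation: KE_max = hc/λ - φ

For λ₁ = 260.6 nm:
KE₁ = hc/λ₁ - φ = 4.7576 - 3.74 = 1.0176 eV

For λ₂ = 107.3 nm:
KE₂ = hc/λ₂ - φ = 11.5549 - 3.74 = 7.8149 eV

Change in KE:
ΔKE = KE₂ - KE₁ = 7.8149 - 1.0176 = 6.7973 eV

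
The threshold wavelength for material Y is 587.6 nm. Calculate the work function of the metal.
2.11 eV

At the threshold wavelength, photon energy equals work function:
φ = hc/λ₀

Calculating:
φ = (6.626×10⁻³⁴ J·s)(3×10⁸ m/s) / (587.6×10⁻⁹ m)
φ = 2.11 eV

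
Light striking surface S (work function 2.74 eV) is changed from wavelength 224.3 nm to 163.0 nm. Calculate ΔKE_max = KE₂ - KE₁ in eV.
2.0788 eV

Using Einstein's equation: KE_max = hc/λ - φ

For λ₁ = 224.3 nm:
KE₁ = hc/λ₁ - φ = 5.5276 - 2.74 = 2.7876 eV

For λ₂ = 163.0 nm:
KE₂ = hc/λ₂ - φ = 7.6064 - 2.74 = 4.8664 eV

Change in KE:
ΔKE = KE₂ - KE₁ = 4.8664 - 2.7876 = 2.0788 eV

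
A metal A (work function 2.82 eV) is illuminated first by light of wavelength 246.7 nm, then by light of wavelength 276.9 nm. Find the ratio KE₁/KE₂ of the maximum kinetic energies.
1.3307

Using Einstein's equation: KE_max = hc/λ - φ

For λ₁ = 246.7 nm:
E₁ = hc/λ₁ = 5.0257 eV
KE₁ = E₁ - φ = 5.0257 - 2.82 = 2.2057 eV

For λ₂ = 276.9 nm:
E₂ = hc/λ₂ = 4.4776 eV
KE₂ = E₂ - φ = 4.4776 - 2.82 = 1.6576 eV

Ratio: KE₁/KE₂ = 2.2057/1.6576 = 1.3307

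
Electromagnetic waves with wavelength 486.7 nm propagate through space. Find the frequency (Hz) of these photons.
6.1597e+14 Hz

Using the wave equation: c = fλ

Solving for frequency:
f = c/λ = (3×10⁸ m/s) / (486.7×10⁻⁹ m)
f = 6.1597e+14 Hz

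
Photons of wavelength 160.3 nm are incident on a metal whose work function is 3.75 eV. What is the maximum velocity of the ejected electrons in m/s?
1.1839e+06 m/s

First, find the maximum kinetic energy:
E_photon = hc/λ = 7.7345 eV
KE_max = E_photon - φ = 7.7345 - 3.75 = 3.9845 eV

Convert to Joules: KE_max = 3.9845 × 1.602×10⁻¹⁹ J = 6.3839e-19 J

Then use KE = ½mv² to find velocity:
v = √(2·KE/m) = √(2 × 6.3839e-19 J / 9.109e-31 kg)
v = 1.1839e+06 m/s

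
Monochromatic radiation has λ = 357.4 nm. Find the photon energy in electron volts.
3.4691 eV

Using E = hf = hc/λ:

E = hc/λ = (6.626×10⁻³⁴ J·s)(3×10⁸ m/s) / (357.4×10⁻⁹ m)
E = 3.4691 eV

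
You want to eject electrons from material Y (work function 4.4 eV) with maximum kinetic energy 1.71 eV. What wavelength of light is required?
202.92 nm

From Einstein's equation: KE_max = hc/λ - φ

Rearranging for λ:
hc/λ = KE_max + φ
λ = hc/(KE_max + φ)

Required photon energy:
E_photon = KE_max + φ = 1.71 + 4.4 = 6.11 eV

Required wavelength:
λ = hc/E_photon = (6.626×10⁻³⁴)(3×10⁸) / (6.11 × 1.602×10⁻¹⁹)
λ = 202.92 nm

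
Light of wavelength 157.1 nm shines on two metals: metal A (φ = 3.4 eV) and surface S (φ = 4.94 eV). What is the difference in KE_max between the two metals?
1.5400 eV

Using KE_max = hc/λ - φ for each metal:

Photon energy: E = hc/λ = 7.8921 eV

For metal A (φ₁ = 3.4 eV):
KE₁ = E - φ₁ = 7.8921 - 3.4 = 4.4921 eV

For surface S (φ₂ = 4.94 eV):
KE₂ = E - φ₂ = 7.8921 - 4.94 = 2.9521 eV

Difference:
ΔKE = KE₁ - KE₂ = 4.4921 - 2.9521 = 1.5400 eV

Note: The difference equals the difference in work functions: 4.94 - 3.4 = 1.54 eV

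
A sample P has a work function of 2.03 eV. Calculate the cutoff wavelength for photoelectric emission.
610.76 nm

The threshold wavelength is when the photon energy equals the work function:
hc/λ₀ = φ

Solving for λ₀:
λ₀ = hc/φ = (6.626×10⁻³⁴ J·s)(3×10⁸ m/s) / (2.03 eV × 1.602×10⁻¹⁹ J/eV)
λ₀ = 610.76 nm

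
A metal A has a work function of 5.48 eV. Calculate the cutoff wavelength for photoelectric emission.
226.25 nm

The threshold wavelength is when the photon energy equals the work function:
hc/λ₀ = φ

Solving for λ₀:
λ₀ = hc/φ = (6.626×10⁻³⁴ J·s)(3×10⁸ m/s) / (5.48 eV × 1.602×10⁻¹⁹ J/eV)
λ₀ = 226.25 nm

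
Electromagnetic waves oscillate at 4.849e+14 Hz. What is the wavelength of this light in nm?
618.26 nm

Using the wave equation: c = fλ

Solving for wavelength:
λ = c/f = (3×10⁸ m/s) / (4.849e+14 Hz)
λ = 618.26 nm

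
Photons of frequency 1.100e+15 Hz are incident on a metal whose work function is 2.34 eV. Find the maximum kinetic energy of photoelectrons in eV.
2.2092 eV

Using Einstein's photoelectric equation: KE_max = hf - φ

First, calculate the photon energy:
E_photon = hf = (6.626×10⁻³⁴ J·s)(1.100e+15 Hz)
E_photon = 4.5492 eV

Then, the maximum kinetic energy:
KE_max = E_photon - φ = 4.5492 eV - 2.34 eV = 2.2092 eV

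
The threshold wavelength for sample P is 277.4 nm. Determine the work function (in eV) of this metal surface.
4.47 eV

At the threshold wavelength, photon energy equals work function:
φ = hc/λ₀

Calculating:
φ = (6.626×10⁻³⁴ J·s)(3×10⁸ m/s) / (277.4×10⁻⁹ m)
φ = 4.47 eV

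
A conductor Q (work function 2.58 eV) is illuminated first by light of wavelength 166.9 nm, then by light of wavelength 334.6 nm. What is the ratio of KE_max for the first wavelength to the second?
4.3082

Using Einstein's equation: KE_max = hc/λ - φ

For λ₁ = 166.9 nm:
E₁ = hc/λ₁ = 7.4287 eV
KE₁ = E₁ - φ = 7.4287 - 2.58 = 4.8487 eV

For λ₂ = 334.6 nm:
E₂ = hc/λ₂ = 3.7054 eV
KE₂ = E₂ - φ = 3.7054 - 2.58 = 1.1254 eV

Ratio: KE₁/KE₂ = 4.8487/1.1254 = 4.3082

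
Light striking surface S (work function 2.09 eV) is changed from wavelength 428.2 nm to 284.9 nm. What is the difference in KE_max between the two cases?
1.4564 eV

Using Einstein's equation: KE_max = hc/λ - φ

For λ₁ = 428.2 nm:
KE₁ = hc/λ₁ - φ = 2.8955 - 2.09 = 0.8055 eV

For λ₂ = 284.9 nm:
KE₂ = hc/λ₂ - φ = 4.3518 - 2.09 = 2.2618 eV

Change in KE:
ΔKE = KE₂ - KE₁ = 2.2618 - 0.8055 = 1.4564 eV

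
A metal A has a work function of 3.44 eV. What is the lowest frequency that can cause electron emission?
8.3179e+14 Hz

The threshold frequency is when the photon energy equals the work function:
hf₀ = φ

Solving for f₀:
f₀ = φ/h = (3.44 eV × 1.602×10⁻¹⁹ J/eV) / (6.626×10⁻³⁴ J·s)
f₀ = 8.3179e+14 Hz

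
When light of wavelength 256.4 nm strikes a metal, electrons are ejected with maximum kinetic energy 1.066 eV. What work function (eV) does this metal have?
3.77 eV

From Einstein's photoelectric equation: KE_max = hf - φ = hc/λ - φ

Rearranging for φ:
φ = hc/λ - KE_max

Calculate photon energy:
E_photon = hc/λ = 4.8356 eV

Therefore:
φ = 4.8356 - 1.066 = 3.77 eV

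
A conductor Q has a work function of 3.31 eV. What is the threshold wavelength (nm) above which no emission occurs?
374.57 nm

The threshold wavelength is when the photon energy equals the work function:
hc/λ₀ = φ

Solving for λ₀:
λ₀ = hc/φ = (6.626×10⁻³⁴ J·s)(3×10⁸ m/s) / (3.31 eV × 1.602×10⁻¹⁹ J/eV)
λ₀ = 374.57 nm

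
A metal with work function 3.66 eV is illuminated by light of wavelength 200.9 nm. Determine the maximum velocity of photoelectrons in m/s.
9.3991e+05 m/s

First, find the maximum kinetic energy:
E_photon = hc/λ = 6.1714 eV
KE_max = E_photon - φ = 6.1714 - 3.66 = 2.5114 eV

Convert to Joules: KE_max = 2.5114 × 1.602×10⁻¹⁹ J = 4.0238e-19 J

Then use KE = ½mv² to find velocity:
v = √(2·KE/m) = √(2 × 4.0238e-19 J / 9.109e-31 kg)
v = 9.3991e+05 m/s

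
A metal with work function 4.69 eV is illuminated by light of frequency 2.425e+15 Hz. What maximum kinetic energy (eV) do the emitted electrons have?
5.3390 eV

Using Einstein's photoelectric equation: KE_max = hf - φ

First, calculate the photon energy:
E_photon = hf = (6.626×10⁻³⁴ J·s)(2.425e+15 Hz)
E_photon = 10.0290 eV

Then, the maximum kinetic energy:
KE_max = E_photon - φ = 10.0290 eV - 4.69 eV = 5.3390 eV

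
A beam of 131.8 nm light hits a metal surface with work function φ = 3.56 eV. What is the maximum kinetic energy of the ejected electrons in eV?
5.8470 eV

Using Einstein's photoelectric equation: KE_max = hf - φ = hc/λ - φ

First, calculate the photon energy:
E_photon = hc/λ = (6.626×10⁻³⁴ J·s)(3×10⁸ m/s) / (131.8×10⁻⁹ m)
E_photon = 9.4070 eV

Then, the maximum kinetic energy:
KE_max = E_photon - φ = 9.4070 eV - 3.56 eV = 5.8470 eV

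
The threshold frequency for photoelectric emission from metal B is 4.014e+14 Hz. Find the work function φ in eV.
1.66 eV

At the threshold frequency, photon energy equals work function:
φ = hf₀

Calculating:
φ = (6.626×10⁻³⁴ J·s)(4.014e+14 Hz)
φ = 1.66 eV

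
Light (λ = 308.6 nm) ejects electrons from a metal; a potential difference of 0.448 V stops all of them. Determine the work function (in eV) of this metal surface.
3.57 eV

The stopping potential gives the maximum kinetic energy: KE_max = eV_s = 0.448 eV

From Einstein's photoelectric equation: KE_max = hc/λ - φ
Rearranging: φ = hc/λ - KE_max

Calculate photon energy:
E_photon = hc/λ = (6.626×10⁻³⁴ J·s)(3×10⁸ m/s) / (308.6×10⁻⁹ m) = 4.0176 eV

Therefore:
φ = 4.0176 - 0.448 = 3.57 eV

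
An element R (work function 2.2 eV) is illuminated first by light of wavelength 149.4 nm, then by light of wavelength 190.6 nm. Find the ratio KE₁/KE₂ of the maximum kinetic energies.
1.4167

Using Einstein's equation: KE_max = hc/λ - φ

For λ₁ = 149.4 nm:
E₁ = hc/λ₁ = 8.2988 eV
KE₁ = E₁ - φ = 8.2988 - 2.2 = 6.0988 eV

For λ₂ = 190.6 nm:
E₂ = hc/λ₂ = 6.5049 eV
KE₂ = E₂ - φ = 6.5049 - 2.2 = 4.3049 eV

Ratio: KE₁/KE₂ = 6.0988/4.3049 = 1.4167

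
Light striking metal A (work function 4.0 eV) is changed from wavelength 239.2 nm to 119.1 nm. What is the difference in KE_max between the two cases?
5.2268 eV

Using Einstein's equation: KE_max = hc/λ - φ

For λ₁ = 239.2 nm:
KE₁ = hc/λ₁ - φ = 5.1833 - 4.0 = 1.1833 eV

For λ₂ = 119.1 nm:
KE₂ = hc/λ₂ - φ = 10.4101 - 4.0 = 6.4101 eV

Change in KE:
ΔKE = KE₂ - KE₁ = 6.4101 - 1.1833 = 5.2268 eV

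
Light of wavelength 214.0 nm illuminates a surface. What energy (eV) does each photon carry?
5.7937 eV

Using E = hf = hc/λ:

E = hc/λ = (6.626×10⁻³⁴ J·s)(3×10⁸ m/s) / (214.0×10⁻⁹ m)
E = 5.7937 eV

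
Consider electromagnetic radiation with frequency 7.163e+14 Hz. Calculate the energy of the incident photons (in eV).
2.9624 eV

Using E = hf:

E = hf = (6.626×10⁻³⁴ J·s)(7.163e+14 Hz)
E = 2.9624 eV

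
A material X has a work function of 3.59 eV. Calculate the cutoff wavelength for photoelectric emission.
345.36 nm

The threshold wavelength is when the photon energy equals the work function:
hc/λ₀ = φ

Solving for λ₀:
λ₀ = hc/φ = (6.626×10⁻³⁴ J·s)(3×10⁸ m/s) / (3.59 eV × 1.602×10⁻¹⁹ J/eV)
λ₀ = 345.36 nm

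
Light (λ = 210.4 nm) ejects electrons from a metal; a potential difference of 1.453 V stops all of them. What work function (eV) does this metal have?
4.44 eV

The stopping potential gives the maximum kinetic energy: KE_max = eV_s = 1.453 eV

From Einstein's photoelectric equation: KE_max = hc/λ - φ
Rearranging: φ = hc/λ - KE_max

Calculate photon energy:
E_photon = hc/λ = (6.626×10⁻³⁴ J·s)(3×10⁸ m/s) / (210.4×10⁻⁹ m) = 5.8928 eV

Therefore:
φ = 5.8928 - 1.453 = 4.44 eV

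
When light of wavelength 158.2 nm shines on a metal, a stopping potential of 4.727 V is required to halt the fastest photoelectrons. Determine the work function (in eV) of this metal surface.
3.11 eV

The stopping potential gives the maximum kinetic energy: KE_max = eV_s = 4.727 eV

From Einstein's photoelectric equation: KE_max = hc/λ - φ
Rearranging: φ = hc/λ - KE_max

Calculate photon energy:
E_photon = hc/λ = (6.626×10⁻³⁴ J·s)(3×10⁸ m/s) / (158.2×10⁻⁹ m) = 7.8372 eV

Therefore:
φ = 7.8372 - 4.727 = 3.11 eV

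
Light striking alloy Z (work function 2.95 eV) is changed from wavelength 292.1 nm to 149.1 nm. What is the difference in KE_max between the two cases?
4.0709 eV

Using Einstein's equation: KE_max = hc/λ - φ

For λ₁ = 292.1 nm:
KE₁ = hc/λ₁ - φ = 4.2446 - 2.95 = 1.2946 eV

For λ₂ = 149.1 nm:
KE₂ = hc/λ₂ - φ = 8.3155 - 2.95 = 5.3655 eV

Change in KE:
ΔKE = KE₂ - KE₁ = 5.3655 - 1.2946 = 4.0709 eV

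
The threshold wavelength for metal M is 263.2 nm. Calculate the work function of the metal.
4.71 eV

At the threshold wavelength, photon energy equals work function:
φ = hc/λ₀

Calculating:
φ = (6.626×10⁻³⁴ J·s)(3×10⁸ m/s) / (263.2×10⁻⁹ m)
φ = 4.71 eV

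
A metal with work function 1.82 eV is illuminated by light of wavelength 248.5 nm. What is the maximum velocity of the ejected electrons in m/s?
1.0559e+06 m/s

First, find the maximum kinetic energy:
E_photon = hc/λ = 4.9893 eV
KE_max = E_photon - φ = 4.9893 - 1.82 = 3.1693 eV

Convert to Joules: KE_max = 3.1693 × 1.602×10⁻¹⁹ J = 5.0778e-19 J

Then use KE = ½mv² to find velocity:
v = √(2·KE/m) = √(2 × 5.0778e-19 J / 9.109e-31 kg)
v = 1.0559e+06 m/s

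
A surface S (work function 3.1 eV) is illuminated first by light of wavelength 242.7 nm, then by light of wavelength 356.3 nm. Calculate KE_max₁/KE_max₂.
5.2888

Using Einstein's equation: KE_max = hc/λ - φ

For λ₁ = 242.7 nm:
E₁ = hc/λ₁ = 5.1085 eV
KE₁ = E₁ - φ = 5.1085 - 3.1 = 2.0085 eV

For λ₂ = 356.3 nm:
E₂ = hc/λ₂ = 3.4798 eV
KE₂ = E₂ - φ = 3.4798 - 3.1 = 0.3798 eV

Ratio: KE₁/KE₂ = 2.0085/0.3798 = 5.2888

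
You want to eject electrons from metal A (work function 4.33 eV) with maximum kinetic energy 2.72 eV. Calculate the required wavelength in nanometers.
175.86 nm

From Einstein's equation: KE_max = hc/λ - φ

Rearranging for λ:
hc/λ = KE_max + φ
λ = hc/(KE_max + φ)

Required photon energy:
E_photon = KE_max + φ = 2.72 + 4.33 = 7.05 eV

Required wavelength:
λ = hc/E_photon = (6.626×10⁻³⁴)(3×10⁸) / (7.05 × 1.602×10⁻¹⁹)
λ = 175.86 nm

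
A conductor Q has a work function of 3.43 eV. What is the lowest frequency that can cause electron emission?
8.2937e+14 Hz

The threshold frequency is when the photon energy equals the work function:
hf₀ = φ

Solving for f₀:
f₀ = φ/h = (3.43 eV × 1.602×10⁻¹⁹ J/eV) / (6.626×10⁻³⁴ J·s)
f₀ = 8.2937e+14 Hz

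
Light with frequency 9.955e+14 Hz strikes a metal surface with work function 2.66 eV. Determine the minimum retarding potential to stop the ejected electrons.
1.4571 V

The stopping potential V_s satisfies: eV_s = KE_max

First, find KE_max using Einstein's equation:
E_photon = hf = (6.626×10⁻³⁴ J·s)(9.955e+14 Hz) = 4.1171 eV
KE_max = E_photon - φ = 4.1171 - 2.66 = 1.4571 eV

Since eV_s = KE_max:
V_s = KE_max/e = 1.4571 V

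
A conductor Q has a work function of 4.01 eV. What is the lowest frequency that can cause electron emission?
9.6961e+14 Hz

The threshold frequency is when the photon energy equals the work function:
hf₀ = φ

Solving for f₀:
f₀ = φ/h = (4.01 eV × 1.602×10⁻¹⁹ J/eV) / (6.626×10⁻³⁴ J·s)
f₀ = 9.6961e+14 Hz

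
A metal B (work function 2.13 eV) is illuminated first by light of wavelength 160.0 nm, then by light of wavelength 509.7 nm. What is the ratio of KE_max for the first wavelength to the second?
18.5756

Using Einstein's equation: KE_max = hc/λ - φ

For λ₁ = 160.0 nm:
E₁ = hc/λ₁ = 7.7490 eV
KE₁ = E₁ - φ = 7.7490 - 2.13 = 5.6190 eV

For λ₂ = 509.7 nm:
E₂ = hc/λ₂ = 2.4325 eV
KE₂ = E₂ - φ = 2.4325 - 2.13 = 0.3025 eV

Ratio: KE₁/KE₂ = 5.6190/0.3025 = 18.5756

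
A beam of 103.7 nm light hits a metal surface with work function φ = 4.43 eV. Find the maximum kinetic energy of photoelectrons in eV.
7.5260 eV

Using Einstein's photoelectric equation: KE_max = hf - φ = hc/λ - φ

First, calculate the photon energy:
E_photon = hc/λ = (6.626×10⁻³⁴ J·s)(3×10⁸ m/s) / (103.7×10⁻⁹ m)
E_photon = 11.9560 eV

Then, the maximum kinetic energy:
KE_max = E_photon - φ = 11.9560 eV - 4.43 eV = 7.5260 eV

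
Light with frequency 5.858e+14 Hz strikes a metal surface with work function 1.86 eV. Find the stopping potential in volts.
0.5627 V

The stopping potential V_s satisfies: eV_s = KE_max

First, find KE_max using Einstein's equation:
E_photon = hf = (6.626×10⁻³⁴ J·s)(5.858e+14 Hz) = 2.4227 eV
KE_max = E_photon - φ = 2.4227 - 1.86 = 0.5627 eV

Since eV_s = KE_max:
V_s = KE_max/e = 0.5627 V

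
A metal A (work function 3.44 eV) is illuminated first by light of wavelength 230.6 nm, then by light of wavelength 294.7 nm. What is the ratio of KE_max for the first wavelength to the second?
2.5245

Using Einstein's equation: KE_max = hc/λ - φ

For λ₁ = 230.6 nm:
E₁ = hc/λ₁ = 5.3766 eV
KE₁ = E₁ - φ = 5.3766 - 3.44 = 1.9366 eV

For λ₂ = 294.7 nm:
E₂ = hc/λ₂ = 4.2071 eV
KE₂ = E₂ - φ = 4.2071 - 3.44 = 0.7671 eV

Ratio: KE₁/KE₂ = 1.9366/0.7671 = 2.5245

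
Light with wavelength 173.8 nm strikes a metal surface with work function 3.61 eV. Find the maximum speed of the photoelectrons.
1.1133e+06 m/s

First, find the maximum kinetic energy:
E_photon = hc/λ = 7.1337 eV
KE_max = E_photon - φ = 7.1337 - 3.61 = 3.5237 eV

Convert to Joules: KE_max = 3.5237 × 1.602×10⁻¹⁹ J = 5.6456e-19 J

Then use KE = ½mv² to find velocity:
v = √(2·KE/m) = √(2 × 5.6456e-19 J / 9.109e-31 kg)
v = 1.1133e+06 m/s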